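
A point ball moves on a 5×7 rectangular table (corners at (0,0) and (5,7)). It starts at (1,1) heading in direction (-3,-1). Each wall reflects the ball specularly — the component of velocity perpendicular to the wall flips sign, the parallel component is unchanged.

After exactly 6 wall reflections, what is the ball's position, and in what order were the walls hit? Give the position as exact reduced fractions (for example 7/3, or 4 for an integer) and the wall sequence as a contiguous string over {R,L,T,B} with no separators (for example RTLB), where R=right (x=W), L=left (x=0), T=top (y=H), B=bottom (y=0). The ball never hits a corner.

1. t=1/3 → L at (0,2/3); v=(3,-1)
2. t=2/3 → B at (2,0); v=(3,1)
3. t=1 → R at (5,1); v=(-3,1)
4. t=5/3 → L at (0,8/3); v=(3,1)
5. t=5/3 → R at (5,13/3); v=(-3,1)
6. t=5/3 → L at (0,6); v=(3,1)

Final position: (0,6)
Wall sequence: LBRLRL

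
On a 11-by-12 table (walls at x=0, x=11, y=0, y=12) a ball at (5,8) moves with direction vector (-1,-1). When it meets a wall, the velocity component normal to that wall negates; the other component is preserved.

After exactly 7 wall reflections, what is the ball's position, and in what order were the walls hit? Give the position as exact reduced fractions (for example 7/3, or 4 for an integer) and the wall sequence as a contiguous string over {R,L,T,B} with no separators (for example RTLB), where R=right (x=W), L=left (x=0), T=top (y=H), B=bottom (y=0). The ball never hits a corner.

Final position: (11,6)
Wall sequence: LBRTLBR

1. t=5 → L at (0,3); v=(1,-1)
2. t=3 → B at (3,0); v=(1,1)
3. t=8 → R at (11,8); v=(-1,1)
4. t=4 → T at (7,12); v=(-1,-1)
5. t=7 → L at (0,5); v=(1,-1)
6. t=5 → B at (5,0); v=(1,1)
7. t=6 → R at (11,6); v=(-1,1)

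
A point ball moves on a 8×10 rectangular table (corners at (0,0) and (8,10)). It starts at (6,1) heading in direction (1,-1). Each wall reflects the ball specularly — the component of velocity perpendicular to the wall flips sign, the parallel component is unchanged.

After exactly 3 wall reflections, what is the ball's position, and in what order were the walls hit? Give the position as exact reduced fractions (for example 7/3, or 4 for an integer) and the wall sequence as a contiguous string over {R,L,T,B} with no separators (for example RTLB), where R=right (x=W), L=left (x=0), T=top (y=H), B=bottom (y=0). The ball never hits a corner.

1. t=1 → B at (7,0); v=(1,1)
2. t=1 → R at (8,1); v=(-1,1)
3. t=8 → L at (0,9); v=(1,1)

Final position: (0,9)
Wall sequence: BRL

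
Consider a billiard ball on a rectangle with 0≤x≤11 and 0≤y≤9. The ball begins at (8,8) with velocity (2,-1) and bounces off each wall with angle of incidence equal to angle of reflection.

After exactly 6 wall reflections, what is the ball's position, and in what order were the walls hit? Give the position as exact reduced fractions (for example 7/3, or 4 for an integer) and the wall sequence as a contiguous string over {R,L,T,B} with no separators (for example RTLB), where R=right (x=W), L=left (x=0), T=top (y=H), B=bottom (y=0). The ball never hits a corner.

1. t=3/2 → R at (11,13/2); v=(-2,-1)
2. t=11/2 → L at (0,1); v=(2,-1)
3. t=1 → B at (2,0); v=(2,1)
4. t=9/2 → R at (11,9/2); v=(-2,1)
5. t=9/2 → T at (2,9); v=(-2,-1)
6. t=1 → L at (0,8); v=(2,-1)

Final position: (0,8)
Wall sequence: RLBRTL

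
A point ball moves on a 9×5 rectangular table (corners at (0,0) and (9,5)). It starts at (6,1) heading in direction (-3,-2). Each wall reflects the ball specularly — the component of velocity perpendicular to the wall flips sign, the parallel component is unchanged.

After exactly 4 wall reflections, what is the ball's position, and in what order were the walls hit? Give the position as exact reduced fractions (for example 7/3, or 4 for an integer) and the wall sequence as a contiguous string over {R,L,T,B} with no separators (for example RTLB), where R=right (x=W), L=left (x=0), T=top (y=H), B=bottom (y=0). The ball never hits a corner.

1. t=1/2 → B at (9/2,0); v=(-3,2)
2. t=3/2 → L at (0,3); v=(3,2)
3. t=1 → T at (3,5); v=(3,-2)
4. t=2 → R at (9,1); v=(-3,-2)

Final position: (9,1)
Wall sequence: BLTR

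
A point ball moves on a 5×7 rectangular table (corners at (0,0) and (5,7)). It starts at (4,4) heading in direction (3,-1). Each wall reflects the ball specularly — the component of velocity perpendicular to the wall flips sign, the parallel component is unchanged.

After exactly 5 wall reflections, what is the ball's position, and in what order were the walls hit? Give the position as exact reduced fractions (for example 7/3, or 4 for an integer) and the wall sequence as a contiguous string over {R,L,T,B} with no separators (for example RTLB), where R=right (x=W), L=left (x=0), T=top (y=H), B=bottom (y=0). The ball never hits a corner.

1. t=1/3 → R at (5,11/3); v=(-3,-1)
2. t=5/3 → L at (0,2); v=(3,-1)
3. t=5/3 → R at (5,1/3); v=(-3,-1)
4. t=1/3 → B at (4,0); v=(-3,1)
5. t=4/3 → L at (0,4/3); v=(3,1)

Final position: (0,4/3)
Wall sequence: RLRBL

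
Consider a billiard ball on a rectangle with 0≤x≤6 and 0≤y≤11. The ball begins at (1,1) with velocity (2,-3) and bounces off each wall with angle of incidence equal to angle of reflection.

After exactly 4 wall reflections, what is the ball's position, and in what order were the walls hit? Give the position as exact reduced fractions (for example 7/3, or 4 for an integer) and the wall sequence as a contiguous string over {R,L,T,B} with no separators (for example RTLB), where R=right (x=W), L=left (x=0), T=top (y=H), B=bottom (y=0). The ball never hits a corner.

1. t=1/3 → B at (5/3,0); v=(2,3)
2. t=13/6 → R at (6,13/2); v=(-2,3)
3. t=3/2 → T at (3,11); v=(-2,-3)
4. t=3/2 → L at (0,13/2); v=(2,-3)

Final position: (0,13/2)
Wall sequence: BRTL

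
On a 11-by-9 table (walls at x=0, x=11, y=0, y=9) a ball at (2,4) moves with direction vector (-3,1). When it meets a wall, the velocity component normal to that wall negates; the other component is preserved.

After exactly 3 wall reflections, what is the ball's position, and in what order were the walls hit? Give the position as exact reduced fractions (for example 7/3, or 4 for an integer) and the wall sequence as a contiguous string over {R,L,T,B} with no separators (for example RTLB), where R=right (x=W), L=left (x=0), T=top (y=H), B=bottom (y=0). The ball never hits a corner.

1. t=2/3 → L at (0,14/3); v=(3,1)
2. t=11/3 → R at (11,25/3); v=(-3,1)
3. t=2/3 → T at (9,9); v=(-3,-1)

Final position: (9,9)
Wall sequence: LRT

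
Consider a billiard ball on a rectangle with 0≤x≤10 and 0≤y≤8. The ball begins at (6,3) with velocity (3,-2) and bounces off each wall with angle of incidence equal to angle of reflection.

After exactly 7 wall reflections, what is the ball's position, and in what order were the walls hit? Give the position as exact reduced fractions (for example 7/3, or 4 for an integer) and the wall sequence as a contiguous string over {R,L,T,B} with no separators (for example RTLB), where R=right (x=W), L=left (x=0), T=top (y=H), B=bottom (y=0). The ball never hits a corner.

1. t=4/3 → R at (10,1/3); v=(-3,-2)
2. t=1/6 → B at (19/2,0); v=(-3,2)
3. t=19/6 → L at (0,19/3); v=(3,2)
4. t=5/6 → T at (5/2,8); v=(3,-2)
5. t=5/2 → R at (10,3); v=(-3,-2)
6. t=3/2 → B at (11/2,0); v=(-3,2)
7. t=11/6 → L at (0,11/3); v=(3,2)

Final position: (0,11/3)
Wall sequence: RBLTRBL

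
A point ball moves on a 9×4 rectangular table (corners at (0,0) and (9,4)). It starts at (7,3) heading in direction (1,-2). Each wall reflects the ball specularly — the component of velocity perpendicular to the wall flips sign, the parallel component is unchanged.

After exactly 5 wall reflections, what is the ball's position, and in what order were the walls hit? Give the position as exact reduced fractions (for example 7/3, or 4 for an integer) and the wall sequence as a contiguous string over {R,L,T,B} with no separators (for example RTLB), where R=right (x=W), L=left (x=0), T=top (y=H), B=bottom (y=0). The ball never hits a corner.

1. t=3/2 → B at (17/2,0); v=(1,2)
2. t=1/2 → R at (9,1); v=(-1,2)
3. t=3/2 → T at (15/2,4); v=(-1,-2)
4. t=2 → B at (11/2,0); v=(-1,2)
5. t=2 → T at (7/2,4); v=(-1,-2)

Final position: (7/2,4)
Wall sequence: BRTBT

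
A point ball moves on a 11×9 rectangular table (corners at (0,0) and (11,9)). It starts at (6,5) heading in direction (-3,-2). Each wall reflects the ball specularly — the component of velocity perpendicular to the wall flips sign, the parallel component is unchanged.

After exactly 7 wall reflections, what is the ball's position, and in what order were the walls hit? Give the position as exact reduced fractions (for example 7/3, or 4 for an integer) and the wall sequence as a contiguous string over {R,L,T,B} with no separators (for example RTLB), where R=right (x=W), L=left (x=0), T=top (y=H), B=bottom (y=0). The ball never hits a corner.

Final position: (11,3)
Wall sequence: LBRTLBR

1. t=2 → L at (0,1); v=(3,-2)
2. t=1/2 → B at (3/2,0); v=(3,2)
3. t=19/6 → R at (11,19/3); v=(-3,2)
4. t=4/3 → T at (7,9); v=(-3,-2)
5. t=7/3 → L at (0,13/3); v=(3,-2)
6. t=13/6 → B at (13/2,0); v=(3,2)
7. t=3/2 → R at (11,3); v=(-3,2)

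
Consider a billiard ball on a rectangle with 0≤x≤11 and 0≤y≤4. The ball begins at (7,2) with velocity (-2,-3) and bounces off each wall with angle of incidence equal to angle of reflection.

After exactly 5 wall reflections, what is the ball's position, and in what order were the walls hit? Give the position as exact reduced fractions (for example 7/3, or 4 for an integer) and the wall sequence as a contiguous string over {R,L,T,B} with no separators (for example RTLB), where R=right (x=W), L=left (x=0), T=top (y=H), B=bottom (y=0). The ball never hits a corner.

1. t=2/3 → B at (17/3,0); v=(-2,3)
2. t=4/3 → T at (3,4); v=(-2,-3)
3. t=4/3 → B at (1/3,0); v=(-2,3)
4. t=1/6 → L at (0,1/2); v=(2,3)
5. t=7/6 → T at (7/3,4); v=(2,-3)

Final position: (7/3,4)
Wall sequence: BTBLT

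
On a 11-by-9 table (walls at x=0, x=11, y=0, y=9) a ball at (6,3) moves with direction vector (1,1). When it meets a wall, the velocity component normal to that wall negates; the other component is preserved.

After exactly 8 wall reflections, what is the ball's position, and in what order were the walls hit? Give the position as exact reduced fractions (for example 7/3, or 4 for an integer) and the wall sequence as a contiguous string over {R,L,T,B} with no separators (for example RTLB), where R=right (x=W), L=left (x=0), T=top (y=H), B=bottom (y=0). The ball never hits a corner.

Final position: (0,5)
Wall sequence: RTBLTRBL

1. t=5 → R at (11,8); v=(-1,1)
2. t=1 → T at (10,9); v=(-1,-1)
3. t=9 → B at (1,0); v=(-1,1)
4. t=1 → L at (0,1); v=(1,1)
5. t=8 → T at (8,9); v=(1,-1)
6. t=3 → R at (11,6); v=(-1,-1)
7. t=6 → B at (5,0); v=(-1,1)
8. t=5 → L at (0,5); v=(1,1)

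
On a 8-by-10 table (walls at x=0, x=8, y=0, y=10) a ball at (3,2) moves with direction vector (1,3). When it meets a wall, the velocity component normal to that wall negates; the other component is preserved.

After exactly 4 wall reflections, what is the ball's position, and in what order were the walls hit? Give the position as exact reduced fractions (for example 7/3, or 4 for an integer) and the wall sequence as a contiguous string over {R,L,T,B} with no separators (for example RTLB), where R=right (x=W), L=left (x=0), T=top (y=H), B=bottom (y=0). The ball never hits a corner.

Final position: (11/3,10)
Wall sequence: TRBT

1. t=8/3 → T at (17/3,10); v=(1,-3)
2. t=7/3 → R at (8,3); v=(-1,-3)
3. t=1 → B at (7,0); v=(-1,3)
4. t=10/3 → T at (11/3,10); v=(-1,-3)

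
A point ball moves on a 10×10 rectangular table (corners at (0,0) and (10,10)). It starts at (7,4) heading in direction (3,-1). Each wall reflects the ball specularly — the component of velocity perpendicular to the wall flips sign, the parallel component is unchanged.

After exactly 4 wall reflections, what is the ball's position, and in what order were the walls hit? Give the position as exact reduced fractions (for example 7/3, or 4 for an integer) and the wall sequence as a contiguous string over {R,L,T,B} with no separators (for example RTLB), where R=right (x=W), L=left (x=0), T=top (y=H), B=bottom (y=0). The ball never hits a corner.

Final position: (10,11/3)
Wall sequence: RBLR

1. t=1 → R at (10,3); v=(-3,-1)
2. t=3 → B at (1,0); v=(-3,1)
3. t=1/3 → L at (0,1/3); v=(3,1)
4. t=10/3 → R at (10,11/3); v=(-3,1)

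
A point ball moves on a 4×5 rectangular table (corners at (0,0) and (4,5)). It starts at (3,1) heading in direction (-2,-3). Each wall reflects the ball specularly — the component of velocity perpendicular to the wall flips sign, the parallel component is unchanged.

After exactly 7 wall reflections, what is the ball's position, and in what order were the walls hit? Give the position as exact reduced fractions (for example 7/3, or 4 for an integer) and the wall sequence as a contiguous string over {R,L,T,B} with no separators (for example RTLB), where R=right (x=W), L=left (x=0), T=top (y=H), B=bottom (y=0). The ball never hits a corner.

1. t=1/3 → B at (7/3,0); v=(-2,3)
2. t=7/6 → L at (0,7/2); v=(2,3)
3. t=1/2 → T at (1,5); v=(2,-3)
4. t=3/2 → R at (4,1/2); v=(-2,-3)
5. t=1/6 → B at (11/3,0); v=(-2,3)
6. t=5/3 → T at (1/3,5); v=(-2,-3)
7. t=1/6 → L at (0,9/2); v=(2,-3)

Final position: (0,9/2)
Wall sequence: BLTRBTL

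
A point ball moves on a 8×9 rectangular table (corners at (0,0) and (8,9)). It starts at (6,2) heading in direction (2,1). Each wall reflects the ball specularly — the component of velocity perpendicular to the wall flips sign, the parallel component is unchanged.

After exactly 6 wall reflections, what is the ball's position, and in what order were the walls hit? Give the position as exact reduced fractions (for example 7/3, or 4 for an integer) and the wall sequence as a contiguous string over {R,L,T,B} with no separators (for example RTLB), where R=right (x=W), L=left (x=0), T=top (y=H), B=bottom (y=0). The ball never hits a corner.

Final position: (6,0)
Wall sequence: RLTRLB

1. t=1 → R at (8,3); v=(-2,1)
2. t=4 → L at (0,7); v=(2,1)
3. t=2 → T at (4,9); v=(2,-1)
4. t=2 → R at (8,7); v=(-2,-1)
5. t=4 → L at (0,3); v=(2,-1)
6. t=3 → B at (6,0); v=(2,1)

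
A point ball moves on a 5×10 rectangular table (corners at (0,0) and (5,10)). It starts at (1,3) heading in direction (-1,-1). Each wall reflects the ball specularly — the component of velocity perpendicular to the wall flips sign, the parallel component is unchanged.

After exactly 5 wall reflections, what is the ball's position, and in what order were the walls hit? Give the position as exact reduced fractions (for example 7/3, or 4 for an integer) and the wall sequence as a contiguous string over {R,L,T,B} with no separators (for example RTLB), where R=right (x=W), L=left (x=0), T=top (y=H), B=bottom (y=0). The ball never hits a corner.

Final position: (2,10)
Wall sequence: LBRLT

1. t=1 → L at (0,2); v=(1,-1)
2. t=2 → B at (2,0); v=(1,1)
3. t=3 → R at (5,3); v=(-1,1)
4. t=5 → L at (0,8); v=(1,1)
5. t=2 → T at (2,10); v=(1,-1)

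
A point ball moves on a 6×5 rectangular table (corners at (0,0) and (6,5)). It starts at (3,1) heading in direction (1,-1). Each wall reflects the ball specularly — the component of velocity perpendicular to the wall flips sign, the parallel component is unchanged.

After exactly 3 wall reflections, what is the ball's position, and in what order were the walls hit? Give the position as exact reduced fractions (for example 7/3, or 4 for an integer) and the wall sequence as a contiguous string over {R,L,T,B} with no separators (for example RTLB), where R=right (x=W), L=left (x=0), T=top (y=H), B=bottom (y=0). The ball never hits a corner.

1. t=1 → B at (4,0); v=(1,1)
2. t=2 → R at (6,2); v=(-1,1)
3. t=3 → T at (3,5); v=(-1,-1)

Final position: (3,5)
Wall sequence: BRT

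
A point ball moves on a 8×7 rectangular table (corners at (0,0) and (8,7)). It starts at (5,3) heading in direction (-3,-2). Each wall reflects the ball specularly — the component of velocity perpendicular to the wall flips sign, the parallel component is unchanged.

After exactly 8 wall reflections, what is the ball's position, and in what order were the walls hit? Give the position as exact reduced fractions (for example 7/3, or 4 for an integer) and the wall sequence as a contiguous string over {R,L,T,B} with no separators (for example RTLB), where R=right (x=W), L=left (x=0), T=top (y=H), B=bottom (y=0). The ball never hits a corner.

1. t=3/2 → B at (1/2,0); v=(-3,2)
2. t=1/6 → L at (0,1/3); v=(3,2)
3. t=8/3 → R at (8,17/3); v=(-3,2)
4. t=2/3 → T at (6,7); v=(-3,-2)
5. t=2 → L at (0,3); v=(3,-2)
6. t=3/2 → B at (9/2,0); v=(3,2)
7. t=7/6 → R at (8,7/3); v=(-3,2)
8. t=7/3 → T at (1,7); v=(-3,-2)

Final position: (1,7)
Wall sequence: BLRTLBRT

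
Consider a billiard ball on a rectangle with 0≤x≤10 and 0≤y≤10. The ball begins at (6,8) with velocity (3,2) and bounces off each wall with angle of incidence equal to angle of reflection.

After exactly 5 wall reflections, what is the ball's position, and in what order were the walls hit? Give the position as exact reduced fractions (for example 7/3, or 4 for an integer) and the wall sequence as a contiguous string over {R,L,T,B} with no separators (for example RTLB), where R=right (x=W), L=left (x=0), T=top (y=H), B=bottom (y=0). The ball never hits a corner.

Final position: (10,4)
Wall sequence: TRLBR

1. t=1 → T at (9,10); v=(3,-2)
2. t=1/3 → R at (10,28/3); v=(-3,-2)
3. t=10/3 → L at (0,8/3); v=(3,-2)
4. t=4/3 → B at (4,0); v=(3,2)
5. t=2 → R at (10,4); v=(-3,2)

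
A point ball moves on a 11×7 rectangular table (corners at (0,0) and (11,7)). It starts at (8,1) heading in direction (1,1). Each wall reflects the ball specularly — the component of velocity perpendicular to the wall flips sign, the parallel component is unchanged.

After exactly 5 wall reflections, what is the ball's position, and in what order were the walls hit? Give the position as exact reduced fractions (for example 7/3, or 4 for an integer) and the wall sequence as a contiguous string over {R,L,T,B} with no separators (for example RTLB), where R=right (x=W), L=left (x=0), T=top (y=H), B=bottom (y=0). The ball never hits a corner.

Final position: (6,7)
Wall sequence: RTBLT

1. t=3 → R at (11,4); v=(-1,1)
2. t=3 → T at (8,7); v=(-1,-1)
3. t=7 → B at (1,0); v=(-1,1)
4. t=1 → L at (0,1); v=(1,1)
5. t=6 → T at (6,7); v=(1,-1)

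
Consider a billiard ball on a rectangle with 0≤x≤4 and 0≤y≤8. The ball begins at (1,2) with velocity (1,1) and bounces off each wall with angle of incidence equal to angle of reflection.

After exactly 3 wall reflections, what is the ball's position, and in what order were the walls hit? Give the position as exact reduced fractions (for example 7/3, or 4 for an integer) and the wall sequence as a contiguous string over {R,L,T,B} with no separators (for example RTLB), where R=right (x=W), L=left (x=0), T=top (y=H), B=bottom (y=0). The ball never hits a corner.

1. t=3 → R at (4,5); v=(-1,1)
2. t=3 → T at (1,8); v=(-1,-1)
3. t=1 → L at (0,7); v=(1,-1)

Final position: (0,7)
Wall sequence: RTL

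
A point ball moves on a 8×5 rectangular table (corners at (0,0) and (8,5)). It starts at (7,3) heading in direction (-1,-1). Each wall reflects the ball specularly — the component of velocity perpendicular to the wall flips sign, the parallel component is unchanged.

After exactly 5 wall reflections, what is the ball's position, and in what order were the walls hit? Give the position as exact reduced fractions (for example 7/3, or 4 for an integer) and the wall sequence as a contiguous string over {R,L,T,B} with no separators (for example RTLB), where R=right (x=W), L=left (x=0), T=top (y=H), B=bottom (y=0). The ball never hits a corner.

Final position: (8,2)
Wall sequence: BLTBR

1. t=3 → B at (4,0); v=(-1,1)
2. t=4 → L at (0,4); v=(1,1)
3. t=1 → T at (1,5); v=(1,-1)
4. t=5 → B at (6,0); v=(1,1)
5. t=2 → R at (8,2); v=(-1,1)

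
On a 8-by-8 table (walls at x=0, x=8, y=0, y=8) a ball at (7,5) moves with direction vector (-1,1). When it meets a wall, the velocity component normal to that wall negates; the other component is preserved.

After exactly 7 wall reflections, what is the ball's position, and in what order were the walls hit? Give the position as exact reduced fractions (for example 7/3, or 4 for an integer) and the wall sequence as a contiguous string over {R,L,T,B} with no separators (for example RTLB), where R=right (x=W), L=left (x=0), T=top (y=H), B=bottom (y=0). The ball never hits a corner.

Final position: (4,0)
Wall sequence: TLBRTLB

1. t=3 → T at (4,8); v=(-1,-1)
2. t=4 → L at (0,4); v=(1,-1)
3. t=4 → B at (4,0); v=(1,1)
4. t=4 → R at (8,4); v=(-1,1)
5. t=4 → T at (4,8); v=(-1,-1)
6. t=4 → L at (0,4); v=(1,-1)
7. t=4 → B at (4,0); v=(1,1)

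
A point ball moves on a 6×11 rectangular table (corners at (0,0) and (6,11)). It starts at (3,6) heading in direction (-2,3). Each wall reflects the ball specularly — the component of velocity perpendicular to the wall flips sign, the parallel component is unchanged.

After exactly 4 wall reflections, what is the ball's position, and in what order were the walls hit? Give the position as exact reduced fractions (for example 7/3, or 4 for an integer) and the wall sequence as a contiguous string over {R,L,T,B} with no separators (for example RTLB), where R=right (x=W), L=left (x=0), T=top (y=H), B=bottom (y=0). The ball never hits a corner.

1. t=3/2 → L at (0,21/2); v=(2,3)
2. t=1/6 → T at (1/3,11); v=(2,-3)
3. t=17/6 → R at (6,5/2); v=(-2,-3)
4. t=5/6 → B at (13/3,0); v=(-2,3)

Final position: (13/3,0)
Wall sequence: LTRB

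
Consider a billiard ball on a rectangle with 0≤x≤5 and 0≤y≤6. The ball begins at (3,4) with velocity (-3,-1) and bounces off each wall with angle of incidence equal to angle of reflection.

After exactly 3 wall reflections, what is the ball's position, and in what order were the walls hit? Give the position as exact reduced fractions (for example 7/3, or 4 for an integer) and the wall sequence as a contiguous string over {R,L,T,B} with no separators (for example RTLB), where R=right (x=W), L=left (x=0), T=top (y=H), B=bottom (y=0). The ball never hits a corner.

Final position: (1,0)
Wall sequence: LRB

1. t=1 → L at (0,3); v=(3,-1)
2. t=5/3 → R at (5,4/3); v=(-3,-1)
3. t=4/3 → B at (1,0); v=(-3,1)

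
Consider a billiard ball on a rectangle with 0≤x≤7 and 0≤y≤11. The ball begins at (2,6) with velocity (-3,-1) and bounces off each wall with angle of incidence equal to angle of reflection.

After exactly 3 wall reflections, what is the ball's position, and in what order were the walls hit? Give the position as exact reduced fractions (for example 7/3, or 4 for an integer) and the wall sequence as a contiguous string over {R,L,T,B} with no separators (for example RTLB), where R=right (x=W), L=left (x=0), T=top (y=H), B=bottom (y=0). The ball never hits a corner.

Final position: (0,2/3)
Wall sequence: LRL

1. t=2/3 → L at (0,16/3); v=(3,-1)
2. t=7/3 → R at (7,3); v=(-3,-1)
3. t=7/3 → L at (0,2/3); v=(3,-1)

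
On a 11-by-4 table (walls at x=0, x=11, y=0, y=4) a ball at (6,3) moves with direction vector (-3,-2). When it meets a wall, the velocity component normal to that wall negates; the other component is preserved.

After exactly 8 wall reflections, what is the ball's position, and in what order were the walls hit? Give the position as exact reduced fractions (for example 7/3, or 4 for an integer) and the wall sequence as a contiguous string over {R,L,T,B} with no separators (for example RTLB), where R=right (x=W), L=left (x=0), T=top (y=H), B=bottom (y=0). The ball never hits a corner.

Final position: (1/2,0)
Wall sequence: BLTBRTLB

1. t=3/2 → B at (3/2,0); v=(-3,2)
2. t=1/2 → L at (0,1); v=(3,2)
3. t=3/2 → T at (9/2,4); v=(3,-2)
4. t=2 → B at (21/2,0); v=(3,2)
5. t=1/6 → R at (11,1/3); v=(-3,2)
6. t=11/6 → T at (11/2,4); v=(-3,-2)
7. t=11/6 → L at (0,1/3); v=(3,-2)
8. t=1/6 → B at (1/2,0); v=(3,2)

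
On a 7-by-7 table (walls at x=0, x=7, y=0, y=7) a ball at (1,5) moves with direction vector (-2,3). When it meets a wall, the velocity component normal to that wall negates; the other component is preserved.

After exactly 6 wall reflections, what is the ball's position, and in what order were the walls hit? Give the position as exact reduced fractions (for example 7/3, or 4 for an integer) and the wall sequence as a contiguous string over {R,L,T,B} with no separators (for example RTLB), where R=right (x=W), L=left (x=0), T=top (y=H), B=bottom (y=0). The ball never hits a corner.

1. t=1/2 → L at (0,13/2); v=(2,3)
2. t=1/6 → T at (1/3,7); v=(2,-3)
3. t=7/3 → B at (5,0); v=(2,3)
4. t=1 → R at (7,3); v=(-2,3)
5. t=4/3 → T at (13/3,7); v=(-2,-3)
6. t=13/6 → L at (0,1/2); v=(2,-3)

Final position: (0,1/2)
Wall sequence: LTBRTL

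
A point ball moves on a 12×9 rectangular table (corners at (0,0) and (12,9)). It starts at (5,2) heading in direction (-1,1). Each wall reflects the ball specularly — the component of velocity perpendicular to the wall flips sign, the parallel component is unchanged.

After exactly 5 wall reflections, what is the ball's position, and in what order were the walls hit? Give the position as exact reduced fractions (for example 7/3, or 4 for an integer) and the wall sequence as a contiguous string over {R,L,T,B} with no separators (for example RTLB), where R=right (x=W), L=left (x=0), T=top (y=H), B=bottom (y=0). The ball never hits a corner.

Final position: (4,9)
Wall sequence: LTBRT

1. t=5 → L at (0,7); v=(1,1)
2. t=2 → T at (2,9); v=(1,-1)
3. t=9 → B at (11,0); v=(1,1)
4. t=1 → R at (12,1); v=(-1,1)
5. t=8 → T at (4,9); v=(-1,-1)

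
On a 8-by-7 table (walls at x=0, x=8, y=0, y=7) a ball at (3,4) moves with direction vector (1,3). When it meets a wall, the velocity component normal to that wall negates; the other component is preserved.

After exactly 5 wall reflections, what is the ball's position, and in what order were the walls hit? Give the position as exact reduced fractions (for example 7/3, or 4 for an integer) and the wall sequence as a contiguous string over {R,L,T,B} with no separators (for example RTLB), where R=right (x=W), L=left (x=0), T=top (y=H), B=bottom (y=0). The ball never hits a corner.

Final position: (5,0)
Wall sequence: TBRTB

1. t=1 → T at (4,7); v=(1,-3)
2. t=7/3 → B at (19/3,0); v=(1,3)
3. t=5/3 → R at (8,5); v=(-1,3)
4. t=2/3 → T at (22/3,7); v=(-1,-3)
5. t=7/3 → B at (5,0); v=(-1,3)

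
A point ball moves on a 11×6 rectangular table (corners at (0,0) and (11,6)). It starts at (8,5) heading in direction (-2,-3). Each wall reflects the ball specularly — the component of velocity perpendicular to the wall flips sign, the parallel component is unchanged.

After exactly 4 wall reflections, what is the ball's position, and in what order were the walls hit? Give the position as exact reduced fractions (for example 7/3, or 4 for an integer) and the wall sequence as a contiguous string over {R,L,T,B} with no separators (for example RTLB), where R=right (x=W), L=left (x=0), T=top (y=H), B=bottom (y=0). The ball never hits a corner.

1. t=5/3 → B at (14/3,0); v=(-2,3)
2. t=2 → T at (2/3,6); v=(-2,-3)
3. t=1/3 → L at (0,5); v=(2,-3)
4. t=5/3 → B at (10/3,0); v=(2,3)

Final position: (10/3,0)
Wall sequence: BTLB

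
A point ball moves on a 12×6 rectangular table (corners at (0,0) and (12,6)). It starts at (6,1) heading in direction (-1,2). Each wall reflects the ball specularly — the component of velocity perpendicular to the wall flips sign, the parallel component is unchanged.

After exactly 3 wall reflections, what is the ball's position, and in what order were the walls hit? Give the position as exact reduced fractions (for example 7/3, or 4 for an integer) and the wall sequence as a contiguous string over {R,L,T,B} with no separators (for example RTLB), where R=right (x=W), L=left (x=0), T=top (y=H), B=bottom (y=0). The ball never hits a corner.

1. t=5/2 → T at (7/2,6); v=(-1,-2)
2. t=3 → B at (1/2,0); v=(-1,2)
3. t=1/2 → L at (0,1); v=(1,2)

Final position: (0,1)
Wall sequence: TBL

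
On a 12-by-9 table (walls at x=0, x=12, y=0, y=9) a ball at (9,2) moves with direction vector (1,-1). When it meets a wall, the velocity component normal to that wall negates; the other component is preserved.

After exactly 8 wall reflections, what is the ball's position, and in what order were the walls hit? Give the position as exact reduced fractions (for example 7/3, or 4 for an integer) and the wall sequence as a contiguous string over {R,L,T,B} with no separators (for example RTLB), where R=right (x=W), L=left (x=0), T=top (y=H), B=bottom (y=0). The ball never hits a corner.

Final position: (1,0)
Wall sequence: BRTLBRTB

1. t=2 → B at (11,0); v=(1,1)
2. t=1 → R at (12,1); v=(-1,1)
3. t=8 → T at (4,9); v=(-1,-1)
4. t=4 → L at (0,5); v=(1,-1)
5. t=5 → B at (5,0); v=(1,1)
6. t=7 → R at (12,7); v=(-1,1)
7. t=2 → T at (10,9); v=(-1,-1)
8. t=9 → B at (1,0); v=(-1,1)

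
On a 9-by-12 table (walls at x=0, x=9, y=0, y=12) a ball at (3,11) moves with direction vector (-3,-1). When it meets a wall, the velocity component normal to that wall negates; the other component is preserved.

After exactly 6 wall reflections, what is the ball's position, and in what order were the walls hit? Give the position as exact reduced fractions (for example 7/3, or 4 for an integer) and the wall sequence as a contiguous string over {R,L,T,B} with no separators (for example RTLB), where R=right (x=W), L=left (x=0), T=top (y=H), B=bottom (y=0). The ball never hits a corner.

1. t=1 → L at (0,10); v=(3,-1)
2. t=3 → R at (9,7); v=(-3,-1)
3. t=3 → L at (0,4); v=(3,-1)
4. t=3 → R at (9,1); v=(-3,-1)
5. t=1 → B at (6,0); v=(-3,1)
6. t=2 → L at (0,2); v=(3,1)

Final position: (0,2)
Wall sequence: LRLRBL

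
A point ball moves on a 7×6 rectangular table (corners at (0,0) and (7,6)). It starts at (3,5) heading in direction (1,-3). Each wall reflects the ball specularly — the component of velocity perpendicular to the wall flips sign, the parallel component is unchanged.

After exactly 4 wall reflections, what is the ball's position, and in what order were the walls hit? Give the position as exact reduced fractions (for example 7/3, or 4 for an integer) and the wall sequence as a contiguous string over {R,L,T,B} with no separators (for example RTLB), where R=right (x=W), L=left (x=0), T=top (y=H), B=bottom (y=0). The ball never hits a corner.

Final position: (16/3,0)
Wall sequence: BTRB

1. t=5/3 → B at (14/3,0); v=(1,3)
2. t=2 → T at (20/3,6); v=(1,-3)
3. t=1/3 → R at (7,5); v=(-1,-3)
4. t=5/3 → B at (16/3,0); v=(-1,3)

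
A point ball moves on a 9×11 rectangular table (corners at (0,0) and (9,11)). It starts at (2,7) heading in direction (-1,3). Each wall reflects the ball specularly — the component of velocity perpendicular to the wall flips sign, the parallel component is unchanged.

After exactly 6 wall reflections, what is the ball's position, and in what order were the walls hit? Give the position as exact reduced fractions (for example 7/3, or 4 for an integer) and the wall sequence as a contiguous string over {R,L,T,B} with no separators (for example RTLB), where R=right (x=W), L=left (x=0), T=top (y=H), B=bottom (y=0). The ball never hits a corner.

1. t=4/3 → T at (2/3,11); v=(-1,-3)
2. t=2/3 → L at (0,9); v=(1,-3)
3. t=3 → B at (3,0); v=(1,3)
4. t=11/3 → T at (20/3,11); v=(1,-3)
5. t=7/3 → R at (9,4); v=(-1,-3)
6. t=4/3 → B at (23/3,0); v=(-1,3)

Final position: (23/3,0)
Wall sequence: TLBTRB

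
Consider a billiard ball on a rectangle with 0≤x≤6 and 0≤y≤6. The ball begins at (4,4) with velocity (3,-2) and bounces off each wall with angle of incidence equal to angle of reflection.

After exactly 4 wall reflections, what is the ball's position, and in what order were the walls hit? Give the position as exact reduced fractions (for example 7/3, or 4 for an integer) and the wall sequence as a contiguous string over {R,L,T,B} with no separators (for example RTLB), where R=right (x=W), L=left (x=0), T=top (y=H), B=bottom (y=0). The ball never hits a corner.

Final position: (6,16/3)
Wall sequence: RBLR

1. t=2/3 → R at (6,8/3); v=(-3,-2)
2. t=4/3 → B at (2,0); v=(-3,2)
3. t=2/3 → L at (0,4/3); v=(3,2)
4. t=2 → R at (6,16/3); v=(-3,2)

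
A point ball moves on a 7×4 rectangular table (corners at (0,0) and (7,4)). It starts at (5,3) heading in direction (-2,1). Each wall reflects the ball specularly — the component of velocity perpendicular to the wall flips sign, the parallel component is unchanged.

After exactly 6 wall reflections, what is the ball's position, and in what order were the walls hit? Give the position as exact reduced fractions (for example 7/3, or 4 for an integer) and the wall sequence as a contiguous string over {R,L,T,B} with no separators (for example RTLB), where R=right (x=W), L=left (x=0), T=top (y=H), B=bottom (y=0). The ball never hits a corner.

1. t=1 → T at (3,4); v=(-2,-1)
2. t=3/2 → L at (0,5/2); v=(2,-1)
3. t=5/2 → B at (5,0); v=(2,1)
4. t=1 → R at (7,1); v=(-2,1)
5. t=3 → T at (1,4); v=(-2,-1)
6. t=1/2 → L at (0,7/2); v=(2,-1)

Final position: (0,7/2)
Wall sequence: TLBRTL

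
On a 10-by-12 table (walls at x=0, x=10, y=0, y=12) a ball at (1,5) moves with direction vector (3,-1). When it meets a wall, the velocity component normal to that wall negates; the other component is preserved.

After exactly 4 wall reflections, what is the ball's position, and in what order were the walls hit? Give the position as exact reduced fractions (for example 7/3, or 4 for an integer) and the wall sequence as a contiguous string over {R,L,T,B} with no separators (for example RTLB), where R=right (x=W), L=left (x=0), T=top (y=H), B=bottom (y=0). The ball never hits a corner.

1. t=3 → R at (10,2); v=(-3,-1)
2. t=2 → B at (4,0); v=(-3,1)
3. t=4/3 → L at (0,4/3); v=(3,1)
4. t=10/3 → R at (10,14/3); v=(-3,1)

Final position: (10,14/3)
Wall sequence: RBLR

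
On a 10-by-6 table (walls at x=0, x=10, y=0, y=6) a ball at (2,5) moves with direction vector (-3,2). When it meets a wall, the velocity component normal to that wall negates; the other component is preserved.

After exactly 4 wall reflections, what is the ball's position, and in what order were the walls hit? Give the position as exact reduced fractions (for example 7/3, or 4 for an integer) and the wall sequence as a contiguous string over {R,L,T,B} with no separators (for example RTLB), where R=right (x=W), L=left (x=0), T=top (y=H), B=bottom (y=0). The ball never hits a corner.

1. t=1/2 → T at (1/2,6); v=(-3,-2)
2. t=1/6 → L at (0,17/3); v=(3,-2)
3. t=17/6 → B at (17/2,0); v=(3,2)
4. t=1/2 → R at (10,1); v=(-3,2)

Final position: (10,1)
Wall sequence: TLBR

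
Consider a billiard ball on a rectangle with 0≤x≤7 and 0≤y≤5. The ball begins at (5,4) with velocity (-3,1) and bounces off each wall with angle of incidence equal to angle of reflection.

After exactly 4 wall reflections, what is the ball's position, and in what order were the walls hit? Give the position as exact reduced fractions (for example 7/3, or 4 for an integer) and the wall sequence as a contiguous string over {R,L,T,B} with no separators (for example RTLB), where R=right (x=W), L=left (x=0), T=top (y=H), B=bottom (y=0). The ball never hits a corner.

Final position: (1,0)
Wall sequence: TLRB

1. t=1 → T at (2,5); v=(-3,-1)
2. t=2/3 → L at (0,13/3); v=(3,-1)
3. t=7/3 → R at (7,2); v=(-3,-1)
4. t=2 → B at (1,0); v=(-3,1)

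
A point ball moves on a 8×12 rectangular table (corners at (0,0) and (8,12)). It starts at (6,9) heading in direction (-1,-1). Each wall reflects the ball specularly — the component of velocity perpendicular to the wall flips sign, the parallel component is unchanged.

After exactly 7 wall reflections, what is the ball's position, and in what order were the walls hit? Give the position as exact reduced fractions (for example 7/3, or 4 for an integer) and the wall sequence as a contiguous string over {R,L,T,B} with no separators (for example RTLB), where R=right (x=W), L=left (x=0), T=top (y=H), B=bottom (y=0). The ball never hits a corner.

Final position: (5,0)
Wall sequence: LBRTLRB

1. t=6 → L at (0,3); v=(1,-1)
2. t=3 → B at (3,0); v=(1,1)
3. t=5 → R at (8,5); v=(-1,1)
4. t=7 → T at (1,12); v=(-1,-1)
5. t=1 → L at (0,11); v=(1,-1)
6. t=8 → R at (8,3); v=(-1,-1)
7. t=3 → B at (5,0); v=(-1,1)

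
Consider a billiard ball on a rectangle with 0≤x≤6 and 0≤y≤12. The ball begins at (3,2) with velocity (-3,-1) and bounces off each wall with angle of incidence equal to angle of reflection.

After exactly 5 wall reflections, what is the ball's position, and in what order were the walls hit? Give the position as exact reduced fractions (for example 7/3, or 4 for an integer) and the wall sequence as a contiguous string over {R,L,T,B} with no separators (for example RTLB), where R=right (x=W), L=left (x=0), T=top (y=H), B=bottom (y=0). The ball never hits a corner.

Final position: (6,5)
Wall sequence: LBRLR

1. t=1 → L at (0,1); v=(3,-1)
2. t=1 → B at (3,0); v=(3,1)
3. t=1 → R at (6,1); v=(-3,1)
4. t=2 → L at (0,3); v=(3,1)
5. t=2 → R at (6,5); v=(-3,1)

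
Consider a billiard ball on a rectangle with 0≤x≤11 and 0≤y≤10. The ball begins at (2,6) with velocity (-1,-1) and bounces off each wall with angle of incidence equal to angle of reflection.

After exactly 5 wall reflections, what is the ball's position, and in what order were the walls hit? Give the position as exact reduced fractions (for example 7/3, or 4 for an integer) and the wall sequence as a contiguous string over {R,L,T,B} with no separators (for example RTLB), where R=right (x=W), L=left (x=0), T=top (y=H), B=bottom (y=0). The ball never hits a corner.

1. t=2 → L at (0,4); v=(1,-1)
2. t=4 → B at (4,0); v=(1,1)
3. t=7 → R at (11,7); v=(-1,1)
4. t=3 → T at (8,10); v=(-1,-1)
5. t=8 → L at (0,2); v=(1,-1)

Final position: (0,2)
Wall sequence: LBRTL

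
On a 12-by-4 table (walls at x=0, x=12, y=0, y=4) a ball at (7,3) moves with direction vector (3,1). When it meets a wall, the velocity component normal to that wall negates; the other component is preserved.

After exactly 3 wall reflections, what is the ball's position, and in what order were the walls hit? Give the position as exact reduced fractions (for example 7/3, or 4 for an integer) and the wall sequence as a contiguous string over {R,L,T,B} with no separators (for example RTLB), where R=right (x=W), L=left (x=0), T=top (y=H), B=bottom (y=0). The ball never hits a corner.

1. t=1 → T at (10,4); v=(3,-1)
2. t=2/3 → R at (12,10/3); v=(-3,-1)
3. t=10/3 → B at (2,0); v=(-3,1)

Final position: (2,0)
Wall sequence: TRB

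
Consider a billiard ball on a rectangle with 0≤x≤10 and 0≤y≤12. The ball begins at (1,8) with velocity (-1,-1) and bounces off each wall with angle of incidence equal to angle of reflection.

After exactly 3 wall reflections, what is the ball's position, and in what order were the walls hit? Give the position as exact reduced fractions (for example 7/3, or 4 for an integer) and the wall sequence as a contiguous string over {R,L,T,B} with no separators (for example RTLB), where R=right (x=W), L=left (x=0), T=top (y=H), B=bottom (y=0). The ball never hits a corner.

1. t=1 → L at (0,7); v=(1,-1)
2. t=7 → B at (7,0); v=(1,1)
3. t=3 → R at (10,3); v=(-1,1)

Final position: (10,3)
Wall sequence: LBR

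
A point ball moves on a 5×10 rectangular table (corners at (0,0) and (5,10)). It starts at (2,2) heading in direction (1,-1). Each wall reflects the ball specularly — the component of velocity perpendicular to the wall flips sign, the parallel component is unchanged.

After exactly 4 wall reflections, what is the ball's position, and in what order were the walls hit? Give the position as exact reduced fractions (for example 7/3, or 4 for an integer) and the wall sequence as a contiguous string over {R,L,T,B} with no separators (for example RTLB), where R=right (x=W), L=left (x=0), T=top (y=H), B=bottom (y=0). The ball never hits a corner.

Final position: (4,10)
Wall sequence: BRLT

1. t=2 → B at (4,0); v=(1,1)
2. t=1 → R at (5,1); v=(-1,1)
3. t=5 → L at (0,6); v=(1,1)
4. t=4 → T at (4,10); v=(1,-1)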